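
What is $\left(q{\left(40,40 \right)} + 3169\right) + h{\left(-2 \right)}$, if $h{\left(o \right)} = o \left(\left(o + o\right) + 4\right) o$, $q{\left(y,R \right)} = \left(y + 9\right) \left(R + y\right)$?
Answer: $7089$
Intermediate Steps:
$q{\left(y,R \right)} = \left(9 + y\right) \left(R + y\right)$
$h{\left(o \right)} = o^{2} \left(4 + 2 o\right)$ ($h{\left(o \right)} = o \left(2 o + 4\right) o = o \left(4 + 2 o\right) o = o^{2} \left(4 + 2 o\right)$)
$\left(q{\left(40,40 \right)} + 3169\right) + h{\left(-2 \right)} = \left(\left(40^{2} + 9 \cdot 40 + 9 \cdot 40 + 40 \cdot 40\right) + 3169\right) + 2 \left(-2\right)^{2} \left(2 - 2\right) = \left(\left(1600 + 360 + 360 + 1600\right) + 3169\right) + 2 \cdot 4 \cdot 0 = \left(3920 + 3169\right) + 0 = 7089 + 0 = 7089$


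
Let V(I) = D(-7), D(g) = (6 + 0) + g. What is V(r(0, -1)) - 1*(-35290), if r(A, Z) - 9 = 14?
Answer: 35289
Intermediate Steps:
r(A, Z) = 23 (r(A, Z) = 9 + 14 = 23)
D(g) = 6 + g
V(I) = -1 (V(I) = 6 - 7 = -1)
V(r(0, -1)) - 1*(-35290) = -1 - 1*(-35290) = -1 + 35290 = 35289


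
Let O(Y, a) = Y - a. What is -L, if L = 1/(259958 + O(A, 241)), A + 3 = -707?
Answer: -1/259007 ≈ -3.8609e-6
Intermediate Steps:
A = -710 (A = -3 - 707 = -710)
L = 1/259007 (L = 1/(259958 + (-710 - 1*241)) = 1/(259958 + (-710 - 241)) = 1/(259958 - 951) = 1/259007 ≈ 3.8609e-6)
-L = -1*1/259007 = -1/259007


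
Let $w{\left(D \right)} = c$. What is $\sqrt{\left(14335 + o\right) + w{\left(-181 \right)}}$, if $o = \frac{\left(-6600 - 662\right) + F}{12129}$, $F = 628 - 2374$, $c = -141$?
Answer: $\frac{\sqrt{2088007568322}}{12129} \approx 119.14$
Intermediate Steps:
$w{\left(D \right)} = -141$
$F = -1746$ ($F = 628 - 2374 = -1746$)
$o = - \frac{9008}{12129}$ ($o = \frac{\left(-6600 - 662\right) - 1746}{12129} = \left(-7262 - 1746\right) \frac{1}{12129} = \left(-9008\right) \frac{1}{12129} = - \frac{9008}{12129} \approx -0.74268$)
$\sqrt{\left(14335 + o\right) + w{\left(-181 \right)}} = \sqrt{\left(14335 - \frac{9008}{12129}\right) - 141} = \sqrt{\frac{173860207}{12129} - 141} = \sqrt{\frac{172150018}{12129}} = \frac{\sqrt{2088007568322}}{12129}$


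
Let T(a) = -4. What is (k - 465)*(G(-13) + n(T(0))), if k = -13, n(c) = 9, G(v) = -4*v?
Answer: -29158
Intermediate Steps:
(k - 465)*(G(-13) + n(T(0))) = (-13 - 465)*(-4*(-13) + 9) = -478*(52 + 9) = -478*61 = -29158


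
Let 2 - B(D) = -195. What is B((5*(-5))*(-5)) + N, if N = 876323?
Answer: 876520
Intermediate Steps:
B(D) = 197 (B(D) = 2 - 1*(-195) = 2 + 195 = 197)
B((5*(-5))*(-5)) + N = 197 + 876323 = 876520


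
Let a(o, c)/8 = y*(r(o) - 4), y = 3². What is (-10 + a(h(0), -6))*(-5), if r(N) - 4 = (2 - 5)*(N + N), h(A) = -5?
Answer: -10750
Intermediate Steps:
r(N) = 4 - 6*N (r(N) = 4 + (2 - 5)*(N + N) = 4 - 6*N)
y = 9
a(o, c) = -432*o (a(o, c) = 8*(9*((4 - 6*o) - 4)) = 8*(9*(-6*o)) = 8*(-54*o) = -432*o)
(-10 + a(h(0), -6))*(-5) = (-10 - 432*(-5))*(-5) = (-10 + 2160)*(-5) = 2150*(-5) = -10750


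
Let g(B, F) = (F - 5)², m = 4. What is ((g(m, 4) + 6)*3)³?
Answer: 9261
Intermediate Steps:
g(B, F) = (-5 + F)²
((g(m, 4) + 6)*3)³ = (((-5 + 4)² + 6)*3)³ = (((-1)² + 6)*3)³ = ((1 + 6)*3)³ = (7*3)³ = 21³ = 9261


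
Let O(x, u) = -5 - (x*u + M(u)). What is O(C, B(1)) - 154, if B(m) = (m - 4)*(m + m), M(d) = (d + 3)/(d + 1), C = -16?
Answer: -1278/5 ≈ -255.60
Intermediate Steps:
M(d) = (3 + d)/(1 + d)
B(m) = 2*m*(-4 + m) (B(m) = (-4 + m)*(2*m) = 2*m*(-4 + m))
O(x, u) = -5 - u*x - (3 + u)/(1 + u) (O(x, u) = -5 - (x*u + (3 + u)/(1 + u)) = -5 - (u*x + (3 + u)/(1 + u)) = -5 + (-u*x - (3 + u)/(1 + u)) = -5 - u*x - (3 + u)/(1 + u))
O(C, B(1)) - 154 = (-3 - 2*(-4 + 1) + (1 + 2*1*(-4 + 1))*(-5 - 1*2*1*(-4 + 1)*(-16)))/(1 + 2*1*(-4 + 1)) - 154 = (-3 - 2*(-3) + (1 + 2*1*(-3))*(-5 - 1*2*1*(-3)*(-16)))/(1 + 2*1*(-3)) - 154 = (-3 - 1*(-6) + (1 - 6)*(-5 - 1*(-6)*(-16)))/(1 - 6) - 154 = (-3 + 6 - 5*(-5 - 96))/(-5) - 154 = -(-3 + 6 - 5*(-101))/5 - 154 = -(-3 + 6 + 505)/5 - 154 = -1/5*508 - 154 = -508/5 - 154 = -1278/5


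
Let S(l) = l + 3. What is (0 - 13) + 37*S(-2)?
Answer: 24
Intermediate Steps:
S(l) = 3 + l
(0 - 13) + 37*S(-2) = (0 - 13) + 37*(3 - 2) = -13 + 37*1 = -13 + 37 = 24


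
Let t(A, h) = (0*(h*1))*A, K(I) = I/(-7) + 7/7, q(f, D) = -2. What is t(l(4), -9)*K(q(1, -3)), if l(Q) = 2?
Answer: 0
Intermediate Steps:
K(I) = 1 - I/7 (K(I) = I*(-1/7) + 7*(1/7) = -I/7 + 1 = 1 - I/7)
t(A, h) = 0 (t(A, h) = (0*h)*A = 0*A = 0)
t(l(4), -9)*K(q(1, -3)) = 0*(1 - 1/7*(-2)) = 0*(1 + 2/7) = 0*(9/7) = 0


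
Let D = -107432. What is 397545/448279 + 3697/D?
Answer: 3157828229/3704577656 ≈ 0.85241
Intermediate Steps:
397545/448279 + 3697/D = 397545/448279 + 3697/(-107432) = 397545*(1/448279) + 3697*(-1/107432) = 397545/448279 - 3697/107432 = 3157828229/3704577656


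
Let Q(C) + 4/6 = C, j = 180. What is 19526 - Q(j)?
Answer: 58040/3 ≈ 19347.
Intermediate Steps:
Q(C) = -⅔ + C
19526 - Q(j) = 19526 - (-⅔ + 180) = 19526 - 1*538/3 = 19526 - 538/3 = 58040/3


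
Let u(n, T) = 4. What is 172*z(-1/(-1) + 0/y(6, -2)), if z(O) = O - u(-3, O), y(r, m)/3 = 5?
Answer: -516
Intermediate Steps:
y(r, m) = 15 (y(r, m) = 3*5 = 15)
z(O) = -4 + O (z(O) = O - 1*4 = O - 4 = -4 + O)
172*z(-1/(-1) + 0/y(6, -2)) = 172*(-4 + (-1/(-1) + 0/15)) = 172*(-4 + (-1*(-1) + 0*(1/15))) = 172*(-4 + (1 + 0)) = 172*(-4 + 1) = 172*(-3) = -516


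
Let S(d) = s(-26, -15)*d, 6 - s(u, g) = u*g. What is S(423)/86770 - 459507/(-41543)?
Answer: 16561754907/1802343055 ≈ 9.1890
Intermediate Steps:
s(u, g) = 6 - g*u (s(u, g) = 6 - u*g = 6 - g*u)
S(d) = -384*d (S(d) = (6 - 1*(-15)*(-26))*d = (6 - 390)*d = -384*d)
S(423)/86770 - 459507/(-41543) = -384*423/86770 - 459507/(-41543) = -162432*1/86770 - 459507*(-1/41543) = -81216/43385 + 459507/41543 = 16561754907/1802343055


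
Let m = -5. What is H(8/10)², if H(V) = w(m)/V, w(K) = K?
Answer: 625/16 ≈ 39.063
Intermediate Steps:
H(V) = -5/V
H(8/10)² = (-5/(8/10))² = (-5/(8*(⅒)))² = (-5/⅘)² = (-5*5/4)² = (-25/4)² = 625/16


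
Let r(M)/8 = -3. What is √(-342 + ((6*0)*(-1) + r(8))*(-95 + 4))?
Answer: √1842 ≈ 42.919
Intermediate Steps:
r(M) = -24 (r(M) = 8*(-3) = -24)
√(-342 + ((6*0)*(-1) + r(8))*(-95 + 4)) = √(-342 + ((6*0)*(-1) - 24)*(-95 + 4)) = √(-342 + (0*(-1) - 24)*(-91)) = √(-342 + (0 - 24)*(-91)) = √(-342 - 24*(-91)) = √(-342 + 2184) = √1842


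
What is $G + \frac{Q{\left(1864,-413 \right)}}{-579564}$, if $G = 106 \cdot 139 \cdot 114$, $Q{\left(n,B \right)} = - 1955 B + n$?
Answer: $\frac{973478931985}{579564} \approx 1.6797 \cdot 10^{6}$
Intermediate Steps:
$Q{\left(n,B \right)} = n - 1955 B$
$G = 1679676$ ($G = 14734 \cdot 114 = 1679676$)
$G + \frac{Q{\left(1864,-413 \right)}}{-579564} = 1679676 + \frac{1864 - -807415}{-579564} = 1679676 + \left(1864 + 807415\right) \left(- \frac{1}{579564}\right) = 1679676 + 809279 \left(- \frac{1}{579564}\right) = 1679676 - \frac{809279}{579564} = \frac{973478931985}{579564}$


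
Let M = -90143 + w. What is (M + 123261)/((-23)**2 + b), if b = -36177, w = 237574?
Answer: -67673/8912 ≈ -7.5935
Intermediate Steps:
M = 147431 (M = -90143 + 237574 = 147431)
(M + 123261)/((-23)**2 + b) = (147431 + 123261)/((-23)**2 - 36177) = 270692/(529 - 36177) = 270692/(-35648) = 270692*(-1/35648) = -67673/8912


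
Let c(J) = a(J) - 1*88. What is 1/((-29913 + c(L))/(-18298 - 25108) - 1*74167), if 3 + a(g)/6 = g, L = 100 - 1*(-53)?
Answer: -43406/3219263701 ≈ -1.3483e-5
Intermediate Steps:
L = 153 (L = 100 + 53 = 153)
a(g) = -18 + 6*g
c(J) = -106 + 6*J (c(J) = (-18 + 6*J) - 1*88 = (-18 + 6*J) - 88 = -106 + 6*J)
1/((-29913 + c(L))/(-18298 - 25108) - 1*74167) = 1/((-29913 + (-106 + 6*153))/(-18298 - 25108) - 1*74167) = 1/((-29913 + (-106 + 918))/(-43406) - 74167) = 1/((-29913 + 812)*(-1/43406) - 74167) = 1/(-29101*(-1/43406) - 74167) = 1/(29101/43406 - 74167) = 1/(-3219263701/43406) = -43406/3219263701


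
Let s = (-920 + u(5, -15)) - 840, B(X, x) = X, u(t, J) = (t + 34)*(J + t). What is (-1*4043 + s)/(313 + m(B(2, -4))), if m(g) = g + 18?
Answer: -6193/333 ≈ -18.598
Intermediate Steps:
u(t, J) = (34 + t)*(J + t)
m(g) = 18 + g
s = -2150 (s = (-920 + (5² + 34*(-15) + 34*5 - 15*5)) - 840 = (-920 + (25 - 510 + 170 - 75)) - 840 = (-920 - 390) - 840 = -1310 - 840 = -2150)
(-1*4043 + s)/(313 + m(B(2, -4))) = (-1*4043 - 2150)/(313 + (18 + 2)) = (-4043 - 2150)/(313 + 20) = -6193/333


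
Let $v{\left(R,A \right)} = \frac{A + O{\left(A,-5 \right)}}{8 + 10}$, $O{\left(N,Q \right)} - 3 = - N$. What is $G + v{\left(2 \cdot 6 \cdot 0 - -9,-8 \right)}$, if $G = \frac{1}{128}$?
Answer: $\frac{67}{384} \approx 0.17448$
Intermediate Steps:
$G = \frac{1}{128} \approx 0.0078125$
$O{\left(N,Q \right)} = 3 - N$
$v{\left(R,A \right)} = \frac{1}{6}$ ($v{\left(R,A \right)} = \frac{A - \left(-3 + A\right)}{8 + 10} = \frac{3}{18} = 3 \cdot \frac{1}{18} = \frac{1}{6}$)
$G + v{\left(2 \cdot 6 \cdot 0 - -9,-8 \right)} = \frac{1}{128} + \frac{1}{6} = \frac{67}{384}$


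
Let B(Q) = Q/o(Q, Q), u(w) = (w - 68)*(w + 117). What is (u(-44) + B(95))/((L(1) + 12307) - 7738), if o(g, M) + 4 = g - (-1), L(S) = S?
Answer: -752097/420440 ≈ -1.7888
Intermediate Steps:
o(g, M) = -3 + g (o(g, M) = -4 + (g - (-1)) = -4 + (g - 1*(-1)) = -4 + (g + 1) = -4 + (1 + g) = -3 + g)
u(w) = (-68 + w)*(117 + w)
B(Q) = Q/(-3 + Q)
(u(-44) + B(95))/((L(1) + 12307) - 7738) = ((-7956 + (-44)**2 + 49*(-44)) + 95/(-3 + 95))/((1 + 12307) - 7738) = ((-7956 + 1936 - 2156) + 95/92)/(12308 - 7738) = (-8176 + 95*(1/92))/4570 = (-8176 + 95/92)*(1/4570) = -752097/92*1/4570 = -752097/420440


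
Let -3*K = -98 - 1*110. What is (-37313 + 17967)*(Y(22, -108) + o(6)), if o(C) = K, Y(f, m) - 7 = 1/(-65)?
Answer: -287907172/195 ≈ -1.4764e+6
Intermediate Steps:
K = 208/3 (K = -(-98 - 1*110)/3 = -(-98 - 110)/3 = -⅓*(-208) = 208/3 ≈ 69.333)
Y(f, m) = 454/65 (Y(f, m) = 7 + 1/(-65) = 7 - 1/65 = 454/65)
o(C) = 208/3
(-37313 + 17967)*(Y(22, -108) + o(6)) = (-37313 + 17967)*(454/65 + 208/3) = -19346*14882/195 = -287907172/195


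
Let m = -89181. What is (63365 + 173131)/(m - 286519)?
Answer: -4548/7225 ≈ -0.62948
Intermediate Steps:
(63365 + 173131)/(m - 286519) = (63365 + 173131)/(-89181 - 286519) = 236496/(-375700) = 236496*(-1/375700) = -4548/7225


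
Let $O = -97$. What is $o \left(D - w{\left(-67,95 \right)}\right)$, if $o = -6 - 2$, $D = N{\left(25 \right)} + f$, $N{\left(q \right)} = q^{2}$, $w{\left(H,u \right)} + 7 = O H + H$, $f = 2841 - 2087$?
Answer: $40368$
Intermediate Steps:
$f = 754$ ($f = 2841 - 2087 = 754$)
$w{\left(H,u \right)} = -7 - 96 H$ ($w{\left(H,u \right)} = -7 + \left(- 97 H + H\right) = -7 - 96 H$)
$D = 1379$ ($D = 25^{2} + 754 = 625 + 754 = 1379$)
$o = -8$
$o \left(D - w{\left(-67,95 \right)}\right) = - 8 \left(1379 - \left(-7 - -6432\right)\right) = - 8 \left(1379 - \left(-7 + 6432\right)\right) = - 8 \left(1379 - 6425\right) = \left(-8\right) \left(-5046\right) = 40368$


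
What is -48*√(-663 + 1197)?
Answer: -48*√534 ≈ -1109.2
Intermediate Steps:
-48*√(-663 + 1197) = -48*√534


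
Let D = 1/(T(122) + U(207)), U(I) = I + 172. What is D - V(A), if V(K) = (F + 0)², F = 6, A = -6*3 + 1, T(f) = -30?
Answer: -12563/349 ≈ -35.997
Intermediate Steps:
U(I) = 172 + I
A = -17 (A = -18 + 1 = -17)
V(K) = 36 (V(K) = (6 + 0)² = 6² = 36)
D = 1/349 (D = 1/(-30 + (172 + 207)) = 1/(-30 + 379) = 1/349 ≈ 0.0028653)
D - V(A) = 1/349 - 1*36 = 1/349 - 36 = -12563/349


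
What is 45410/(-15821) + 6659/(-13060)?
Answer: -698406639/206622260 ≈ -3.3801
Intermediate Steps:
45410/(-15821) + 6659/(-13060) = 45410*(-1/15821) + 6659*(-1/13060) = -45410/15821 - 6659/13060 = -698406639/206622260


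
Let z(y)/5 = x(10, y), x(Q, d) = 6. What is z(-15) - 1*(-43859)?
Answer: 43889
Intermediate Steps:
z(y) = 30 (z(y) = 5*6 = 30)
z(-15) - 1*(-43859) = 30 - 1*(-43859) = 30 + 43859 = 43889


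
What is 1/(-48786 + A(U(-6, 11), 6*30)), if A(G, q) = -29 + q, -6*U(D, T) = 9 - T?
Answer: -1/48635 ≈ -2.0561e-5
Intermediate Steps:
U(D, T) = -3/2 + T/6 (U(D, T) = -(9 - T)/6 = -3/2 + T/6)
1/(-48786 + A(U(-6, 11), 6*30)) = 1/(-48786 + (-29 + 6*30)) = 1/(-48786 + (-29 + 180)) = 1/(-48786 + 151) = 1/(-48635) = -1/48635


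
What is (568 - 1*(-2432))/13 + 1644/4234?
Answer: 6361686/27521 ≈ 231.16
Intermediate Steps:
(568 - 1*(-2432))/13 + 1644/4234 = (568 + 2432)*(1/13) + 1644*(1/4234) = 3000*(1/13) + 822/2117 = 3000/13 + 822/2117 = 6361686/27521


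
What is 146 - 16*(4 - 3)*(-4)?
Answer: 210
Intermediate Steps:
146 - 16*(4 - 3)*(-4) = 146 - 16*1*(-4) = 146 - 16*(-4) = 146 + 64 = 210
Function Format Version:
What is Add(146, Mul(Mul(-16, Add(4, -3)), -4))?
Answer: 210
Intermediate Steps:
Add(146, Mul(Mul(-16, Add(4, -3)), -4)) = Add(146, Mul(Mul(-16, 1), -4)) = Add(146, Mul(-16, -4)) = Add(146, 64) = 210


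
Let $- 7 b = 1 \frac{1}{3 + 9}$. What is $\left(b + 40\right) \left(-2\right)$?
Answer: $- \frac{3359}{42} \approx -79.976$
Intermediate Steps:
$b = - \frac{1}{84}$ ($b = - \frac{1 \frac{1}{3 + 9}}{7} = - \frac{1 \cdot \frac{1}{12}}{7} = \left(- \frac{1}{7}\right) \frac{1}{12} = - \frac{1}{84} \approx -0.011905$)
$\left(b + 40\right) \left(-2\right) = \left(- \frac{1}{84} + 40\right) \left(-2\right) = \frac{3359}{84} \left(-2\right) = - \frac{3359}{42}$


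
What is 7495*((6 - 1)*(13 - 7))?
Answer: 224850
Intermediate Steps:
7495*((6 - 1)*(13 - 7)) = 7495*(5*6) = 7495*30 = 224850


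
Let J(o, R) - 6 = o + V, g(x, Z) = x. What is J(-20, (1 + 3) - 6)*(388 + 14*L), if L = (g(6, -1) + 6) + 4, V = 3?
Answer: -6732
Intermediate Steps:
J(o, R) = 9 + o (J(o, R) = 6 + (o + 3) = 6 + (3 + o) = 9 + o)
L = 16 (L = (6 + 6) + 4 = 12 + 4 = 16)
J(-20, (1 + 3) - 6)*(388 + 14*L) = (9 - 20)*(388 + 14*16) = -11*(388 + 224) = -11*612 = -6732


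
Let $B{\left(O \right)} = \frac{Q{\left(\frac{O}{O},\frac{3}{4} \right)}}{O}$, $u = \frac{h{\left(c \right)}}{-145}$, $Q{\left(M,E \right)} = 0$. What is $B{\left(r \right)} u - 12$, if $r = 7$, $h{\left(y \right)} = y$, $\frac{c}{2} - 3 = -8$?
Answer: $-12$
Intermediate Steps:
$c = -10$ ($c = 6 + 2 \left(-8\right) = 6 - 16 = -10$)
$u = \frac{2}{29}$ ($u = - \frac{10}{-145} = \left(-10\right) \left(- \frac{1}{145}\right) = \frac{2}{29} \approx 0.068966$)
$B{\left(O \right)} = 0$ ($B{\left(O \right)} = \frac{0}{O} = 0$)
$B{\left(r \right)} u - 12 = 0 \cdot \frac{2}{29} - 12 = 0 - 12 = -12$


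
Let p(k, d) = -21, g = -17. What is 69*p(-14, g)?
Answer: -1449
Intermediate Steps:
69*p(-14, g) = 69*(-21) = -1449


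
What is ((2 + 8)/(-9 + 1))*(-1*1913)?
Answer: 9565/4 ≈ 2391.3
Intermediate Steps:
((2 + 8)/(-9 + 1))*(-1*1913) = (10/(-8))*(-1913) = (10*(-1/8))*(-1913) = -5/4*(-1913) = 9565/4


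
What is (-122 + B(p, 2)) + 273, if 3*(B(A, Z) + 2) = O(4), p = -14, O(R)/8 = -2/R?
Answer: 443/3 ≈ 147.67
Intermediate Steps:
O(R) = -16/R (O(R) = 8*(-2/R) = -16/R)
B(A, Z) = -10/3 (B(A, Z) = -2 + (-16/4)/3 = -2 + (-16*1/4)/3 = -2 + (1/3)*(-4) = -2 - 4/3 = -10/3)
(-122 + B(p, 2)) + 273 = (-122 - 10/3) + 273 = -376/3 + 273 = 443/3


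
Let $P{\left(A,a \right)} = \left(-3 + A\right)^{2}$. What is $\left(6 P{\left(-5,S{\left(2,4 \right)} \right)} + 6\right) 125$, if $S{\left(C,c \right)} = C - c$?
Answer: $48750$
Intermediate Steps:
$\left(6 P{\left(-5,S{\left(2,4 \right)} \right)} + 6\right) 125 = \left(6 \left(-3 - 5\right)^{2} + 6\right) 125 = \left(6 \left(-8\right)^{2} + 6\right) 125 = \left(6 \cdot 64 + 6\right) 125 = \left(384 + 6\right) 125 = 390 \cdot 125 = 48750$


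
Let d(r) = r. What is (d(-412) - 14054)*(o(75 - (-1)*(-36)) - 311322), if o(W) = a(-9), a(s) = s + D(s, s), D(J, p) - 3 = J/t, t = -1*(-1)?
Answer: 4503801042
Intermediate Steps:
t = 1
D(J, p) = 3 + J (D(J, p) = 3 + J/1 = 3 + J*1 = 3 + J)
a(s) = 3 + 2*s (a(s) = s + (3 + s) = 3 + 2*s)
o(W) = -15 (o(W) = 3 + 2*(-9) = 3 - 18 = -15)
(d(-412) - 14054)*(o(75 - (-1)*(-36)) - 311322) = (-412 - 14054)*(-15 - 311322) = -14466*(-311337) = 4503801042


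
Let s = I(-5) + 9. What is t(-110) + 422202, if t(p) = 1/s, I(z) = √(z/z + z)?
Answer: 35887179/85 - 2*I/85 ≈ 4.222e+5 - 0.023529*I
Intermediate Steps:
I(z) = √(1 + z)
s = 9 + 2*I (s = √(1 - 5) + 9 = √(-4) + 9 = 2*I + 9 = 9 + 2*I ≈ 9.0 + 2.0*I)
t(p) = (9 - 2*I)/85 (t(p) = 1/(9 + 2*I) = (9 - 2*I)/85)
t(-110) + 422202 = (9/85 - 2*I/85) + 422202 = 35887179/85 - 2*I/85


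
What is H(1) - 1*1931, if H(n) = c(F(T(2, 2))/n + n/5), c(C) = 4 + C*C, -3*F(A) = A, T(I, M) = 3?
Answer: -48159/25 ≈ -1926.4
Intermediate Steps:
F(A) = -A/3
c(C) = 4 + C**2
H(n) = 4 + (-1/n + n/5)**2 (H(n) = 4 + ((-1/3*3)/n + n/5)**2 = 4 + (-1/n + n*(1/5))**2 = 4 + (-1/n + n/5)**2)
H(1) - 1*1931 = (18/5 + 1**(-2) + (1/25)*1**2) - 1*1931 = (18/5 + 1 + (1/25)*1) - 1931 = (18/5 + 1 + 1/25) - 1931 = 116/25 - 1931 = -48159/25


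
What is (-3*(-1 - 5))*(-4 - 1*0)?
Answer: -72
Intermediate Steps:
(-3*(-1 - 5))*(-4 - 1*0) = (-3*(-6))*(-4 + 0) = 18*(-4) = -72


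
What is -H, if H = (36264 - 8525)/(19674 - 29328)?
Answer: 27739/9654 ≈ 2.8733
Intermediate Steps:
H = -27739/9654 (H = 27739/(-9654) = 27739*(-1/9654) = -27739/9654 ≈ -2.8733)
-H = -1*(-27739/9654) = 27739/9654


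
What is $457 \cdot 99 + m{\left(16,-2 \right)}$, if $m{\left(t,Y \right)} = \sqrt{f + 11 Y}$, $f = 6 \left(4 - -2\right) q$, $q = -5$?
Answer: $45243 + i \sqrt{202} \approx 45243.0 + 14.213 i$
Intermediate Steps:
$f = -180$ ($f = 6 \left(4 - -2\right) \left(-5\right) = 6 \left(4 + 2\right) \left(-5\right) = 6 \cdot 6 \left(-5\right) = 36 \left(-5\right) = -180$)
$m{\left(t,Y \right)} = \sqrt{-180 + 11 Y}$
$457 \cdot 99 + m{\left(16,-2 \right)} = 457 \cdot 99 + \sqrt{-180 + 11 \left(-2\right)} = 45243 + \sqrt{-180 - 22} = 45243 + \sqrt{-202} = 45243 + i \sqrt{202}$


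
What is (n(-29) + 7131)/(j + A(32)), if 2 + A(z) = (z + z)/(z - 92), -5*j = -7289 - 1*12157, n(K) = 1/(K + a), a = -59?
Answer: 9412905/5129696 ≈ 1.8350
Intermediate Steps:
n(K) = 1/(-59 + K) (n(K) = 1/(K - 59) = 1/(-59 + K))
j = 19446/5 (j = -(-7289 - 1*12157)/5 = -(-7289 - 12157)/5 = -1/5*(-19446) = 19446/5 ≈ 3889.2)
A(z) = -2 + 2*z/(-92 + z) (A(z) = -2 + (z + z)/(z - 92) = -2 + (2*z)/(-92 + z) = -2 + 2*z/(-92 + z))
(n(-29) + 7131)/(j + A(32)) = (1/(-59 - 29) + 7131)/(19446/5 + 184/(-92 + 32)) = (1/(-88) + 7131)/(19446/5 + 184/(-60)) = (-1/88 + 7131)/(19446/5 + 184*(-1/60)) = 627527/(88*(19446/5 - 46/15)) = 627527/(88*(58292/15)) = (627527/88)*(15/58292) = 9412905/5129696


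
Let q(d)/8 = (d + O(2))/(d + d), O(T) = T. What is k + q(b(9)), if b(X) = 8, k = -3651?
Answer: -3646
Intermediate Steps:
q(d) = 4*(2 + d)/d (q(d) = 8*((d + 2)/(d + d)) = 8*((2 + d)/((2*d))) = 8*((2 + d)*(1/(2*d))) = 8*((2 + d)/(2*d)) = 4*(2 + d)/d)
k + q(b(9)) = -3651 + (4 + 8/8) = -3651 + (4 + 8*(⅛)) = -3651 + (4 + 1) = -3651 + 5 = -3646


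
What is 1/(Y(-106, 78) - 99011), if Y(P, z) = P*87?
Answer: -1/108233 ≈ -9.2393e-6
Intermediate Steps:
Y(P, z) = 87*P
1/(Y(-106, 78) - 99011) = 1/(87*(-106) - 99011) = 1/(-9222 - 99011) = 1/(-108233) = -1/108233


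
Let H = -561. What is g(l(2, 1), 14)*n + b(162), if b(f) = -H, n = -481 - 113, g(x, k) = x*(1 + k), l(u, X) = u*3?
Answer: -52899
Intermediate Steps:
l(u, X) = 3*u
n = -594
b(f) = 561 (b(f) = -1*(-561) = 561)
g(l(2, 1), 14)*n + b(162) = ((3*2)*(1 + 14))*(-594) + 561 = (6*15)*(-594) + 561 = 90*(-594) + 561 = -53460 + 561 = -52899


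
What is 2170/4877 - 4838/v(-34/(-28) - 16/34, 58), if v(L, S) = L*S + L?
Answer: -94795442/863229 ≈ -109.81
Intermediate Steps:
v(L, S) = L + L*S
2170/4877 - 4838/v(-34/(-28) - 16/34, 58) = 2170/4877 - 4838*1/((1 + 58)*(-34/(-28) - 16/34)) = 2170*(1/4877) - 4838*1/(59*(-34*(-1/28) - 16*1/34)) = 2170/4877 - 4838*1/(59*(17/14 - 8/17)) = 2170/4877 - 4838/((177/238)*59) = 2170/4877 - 4838/10443/238 = 2170/4877 - 4838*238/10443 = 2170/4877 - 19516/177 = -94795442/863229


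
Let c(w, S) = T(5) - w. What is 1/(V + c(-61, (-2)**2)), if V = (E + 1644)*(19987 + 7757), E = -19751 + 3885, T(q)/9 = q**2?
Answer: -1/394574882 ≈ -2.5344e-9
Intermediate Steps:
T(q) = 9*q**2
E = -15866
c(w, S) = 225 - w (c(w, S) = 9*5**2 - w = 9*25 - w = 225 - w)
V = -394575168 (V = (-15866 + 1644)*(19987 + 7757) = -14222*27744 = -394575168)
1/(V + c(-61, (-2)**2)) = 1/(-394575168 + (225 - 1*(-61))) = 1/(-394575168 + (225 + 61)) = 1/(-394575168 + 286) = 1/(-394574882) = -1/394574882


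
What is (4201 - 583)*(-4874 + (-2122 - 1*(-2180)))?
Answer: -17424288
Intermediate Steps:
(4201 - 583)*(-4874 + (-2122 - 1*(-2180))) = 3618*(-4874 + (-2122 + 2180)) = 3618*(-4874 + 58) = 3618*(-4816) = -17424288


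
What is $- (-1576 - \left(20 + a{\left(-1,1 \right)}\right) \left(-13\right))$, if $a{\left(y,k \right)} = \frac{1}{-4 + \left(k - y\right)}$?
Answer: $\frac{2645}{2} \approx 1322.5$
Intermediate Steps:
$a{\left(y,k \right)} = \frac{1}{-4 + k - y}$
$- (-1576 - \left(20 + a{\left(-1,1 \right)}\right) \left(-13\right)) = - (-1576 - \left(20 - \frac{1}{4 - 1 - 1}\right) \left(-13\right)) = - (-1576 - \left(20 - \frac{1}{2}\right) \left(-13\right)) = - (-1576 - \frac{39}{2} \left(-13\right)) = - (-1576 - - \frac{507}{2}) = - (-1576 + \frac{507}{2}) = \left(-1\right) \left(- \frac{2645}{2}\right) = \frac{2645}{2}$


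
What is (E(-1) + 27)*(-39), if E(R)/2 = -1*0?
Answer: -1053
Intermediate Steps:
E(R) = 0 (E(R) = 2*(-1*0) = 2*0 = 0)
(E(-1) + 27)*(-39) = (0 + 27)*(-39) = 27*(-39) = -1053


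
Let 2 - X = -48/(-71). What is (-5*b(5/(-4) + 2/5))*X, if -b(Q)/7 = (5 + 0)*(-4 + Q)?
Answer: -159565/142 ≈ -1123.7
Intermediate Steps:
X = 94/71 (X = 2 - (-48)/(-71) = 2 - (-48)*(-1)/71 = 2 - 1*48/71 = 2 - 48/71 = 94/71 ≈ 1.3239)
b(Q) = 140 - 35*Q (b(Q) = -7*(5 + 0)*(-4 + Q) = -35*(-4 + Q) = -7*(-20 + 5*Q) = 140 - 35*Q)
(-5*b(5/(-4) + 2/5))*X = -5*(140 - 35*(5/(-4) + 2/5))*(94/71) = -5*(140 - 35*(5*(-¼) + 2*(⅕)))*(94/71) = -5*(140 - 35*(-5/4 + ⅖))*(94/71) = -5*(140 - 35*(-17/20))*(94/71) = -5*(140 + 119/4)*(94/71) = -5*679/4*(94/71) = -3395/4*94/71 = -159565/142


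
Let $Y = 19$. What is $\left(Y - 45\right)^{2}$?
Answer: $676$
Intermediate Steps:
$\left(Y - 45\right)^{2} = \left(19 - 45\right)^{2} = \left(-26\right)^{2} = 676$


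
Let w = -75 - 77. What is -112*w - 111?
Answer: 16913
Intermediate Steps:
w = -152
-112*w - 111 = -112*(-152) - 111 = 17024 - 111 = 16913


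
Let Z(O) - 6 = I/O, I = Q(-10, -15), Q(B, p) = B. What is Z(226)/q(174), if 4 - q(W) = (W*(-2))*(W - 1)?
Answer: 673/6803504 ≈ 9.8920e-5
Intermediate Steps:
I = -10
Z(O) = 6 - 10/O
q(W) = 4 + 2*W*(-1 + W) (q(W) = 4 - W*(-2)*(W - 1) = 4 - (-2*W)*(-1 + W) = 4 - (-2)*W*(-1 + W) = 4 + 2*W*(-1 + W))
Z(226)/q(174) = (6 - 10/226)/(4 - 2*174 + 2*174**2) = (6 - 10*1/226)/(4 - 348 + 2*30276) = (6 - 5/113)/(4 - 348 + 60552) = (673/113)/60208 = (673/113)*(1/60208) = 673/6803504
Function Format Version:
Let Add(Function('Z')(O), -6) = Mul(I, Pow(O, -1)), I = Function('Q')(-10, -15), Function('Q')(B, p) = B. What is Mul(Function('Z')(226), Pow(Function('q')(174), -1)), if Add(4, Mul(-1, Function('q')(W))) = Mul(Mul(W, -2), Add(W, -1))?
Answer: Rational(673, 6803504) ≈ 9.8920e-5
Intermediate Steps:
I = -10
Function('Z')(O) = Add(6, Mul(-10, Pow(O, -1)))
Function('q')(W) = Add(4, Mul(2, W, Add(-1, W))) (Function('q')(W) = Add(4, Mul(-1, Mul(Mul(W, -2), Add(W, -1)))) = Add(4, Mul(-1, Mul(Mul(-2, W), Add(-1, W)))) = Add(4, Mul(-1, Mul(-2, W, Add(-1, W)))) = Add(4, Mul(2, W, Add(-1, W))))
Mul(Function('Z')(226), Pow(Function('q')(174), -1)) = Mul(Add(6, Mul(-10, Pow(226, -1))), Pow(Add(4, Mul(-2, 174), Mul(2, Pow(174, 2))), -1)) = Mul(Add(6, Mul(-10, Rational(1, 226))), Pow(Add(4, -348, Mul(2, 30276)), -1)) = Mul(Add(6, Rational(-5, 113)), Pow(Add(4, -348, 60552), -1)) = Mul(Rational(673, 113), Pow(60208, -1)) = Mul(Rational(673, 113), Rational(1, 60208)) = Rational(673, 6803504)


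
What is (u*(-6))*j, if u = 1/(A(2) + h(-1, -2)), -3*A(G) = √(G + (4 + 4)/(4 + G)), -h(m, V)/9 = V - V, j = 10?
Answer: 18*√30 ≈ 98.590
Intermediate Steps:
h(m, V) = 0 (h(m, V) = -9*(V - V) = -9*0 = 0)
A(G) = -√(G + 8/(4 + G))/3 (A(G) = -√(G + (4 + 4)/(4 + G))/3 = -√(G + 8/(4 + G))/3)
u = -3*√30/10 (u = 1/(-√(8 + 2*(4 + 2))/√(4 + 2)/3 + 0) = 1/(-√6*√(8 + 2*6)/6/3 + 0) = 1/(-√6*√(8 + 12)/6/3 + 0) = 1/(-√30/3/3 + 0) = 1/(-√30/9 + 0) = 1/(-√30/9) = -3*√30/10 ≈ -1.6432)
(u*(-6))*j = (-3*√30/10*(-6))*10 = (9*√30/5)*10 = 18*√30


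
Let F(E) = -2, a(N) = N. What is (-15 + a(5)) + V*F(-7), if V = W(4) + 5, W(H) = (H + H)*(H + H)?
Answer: -148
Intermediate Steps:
W(H) = 4*H² (W(H) = (2*H)*(2*H) = 4*H²)
V = 69 (V = 4*4² + 5 = 4*16 + 5 = 64 + 5 = 69)
(-15 + a(5)) + V*F(-7) = (-15 + 5) + 69*(-2) = -10 - 138 = -148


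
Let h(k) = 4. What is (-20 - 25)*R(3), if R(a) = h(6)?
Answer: -180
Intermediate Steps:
R(a) = 4
(-20 - 25)*R(3) = (-20 - 25)*4 = -45*4 = -180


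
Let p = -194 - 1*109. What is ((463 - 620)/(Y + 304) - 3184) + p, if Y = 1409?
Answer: -5973388/1713 ≈ -3487.1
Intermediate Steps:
p = -303 (p = -194 - 109 = -303)
((463 - 620)/(Y + 304) - 3184) + p = ((463 - 620)/(1409 + 304) - 3184) - 303 = (-157/1713 - 3184) - 303 = -5454349/1713 - 303 = -5973388/1713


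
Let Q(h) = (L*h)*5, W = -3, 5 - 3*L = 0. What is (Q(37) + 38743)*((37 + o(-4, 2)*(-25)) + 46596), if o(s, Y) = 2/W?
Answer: 16395585146/9 ≈ 1.8217e+9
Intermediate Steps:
L = 5/3 (L = 5/3 - 1/3*0 = 5/3 + 0 = 5/3 ≈ 1.6667)
Q(h) = 25*h/3 (Q(h) = (5*h/3)*5 = 25*h/3)
o(s, Y) = -2/3 (o(s, Y) = 2/(-3) = 2*(-1/3) = -2/3)
(Q(37) + 38743)*((37 + o(-4, 2)*(-25)) + 46596) = ((25/3)*37 + 38743)*((37 - 2/3*(-25)) + 46596) = (925/3 + 38743)*((37 + 50/3) + 46596) = 117154*(161/3 + 46596)/3 = (117154/3)*(139949/3) = 16395585146/9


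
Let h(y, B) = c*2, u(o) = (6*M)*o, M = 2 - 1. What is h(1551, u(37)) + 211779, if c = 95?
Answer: 211969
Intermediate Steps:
M = 1
u(o) = 6*o (u(o) = (6*1)*o = 6*o)
h(y, B) = 190 (h(y, B) = 95*2 = 190)
h(1551, u(37)) + 211779 = 190 + 211779 = 211969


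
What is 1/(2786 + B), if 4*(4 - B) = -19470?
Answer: 2/15315 ≈ 0.00013059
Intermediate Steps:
B = 9743/2 (B = 4 - ¼*(-19470) = 4 + 9735/2 = 9743/2 ≈ 4871.5)
1/(2786 + B) = 1/(2786 + 9743/2) = 1/(15315/2) = 2/15315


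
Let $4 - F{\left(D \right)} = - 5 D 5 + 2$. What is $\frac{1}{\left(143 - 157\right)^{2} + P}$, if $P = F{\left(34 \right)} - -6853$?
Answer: $\frac{1}{7901} \approx 0.00012657$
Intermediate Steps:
$F{\left(D \right)} = 2 + 25 D$ ($F{\left(D \right)} = 4 - \left(- 5 D 5 + 2\right) = 4 - \left(- 25 D + 2\right) = 4 - \left(2 - 25 D\right) = 4 + \left(-2 + 25 D\right) = 2 + 25 D$)
$P = 7705$ ($P = \left(2 + 25 \cdot 34\right) - -6853 = \left(2 + 850\right) + 6853 = 852 + 6853 = 7705$)
$\frac{1}{\left(143 - 157\right)^{2} + P} = \frac{1}{\left(143 - 157\right)^{2} + 7705} = \frac{1}{\left(-14\right)^{2} + 7705} = \frac{1}{196 + 7705} = \frac{1}{7901}$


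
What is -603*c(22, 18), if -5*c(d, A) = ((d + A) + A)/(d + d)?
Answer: 17487/110 ≈ 158.97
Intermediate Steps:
c(d, A) = -(d + 2*A)/(10*d) (c(d, A) = -((d + A) + A)/(5*(d + d)) = -((A + d) + A)/(5*(2*d)) = -(d + 2*A)*1/(2*d)/5 = -(d + 2*A)/(10*d))
-603*c(22, 18) = -603*(-1*22 - 2*18)/(10*22) = -603*(-22 - 36)/(10*22) = -603*(-58)/(10*22) = -603*(-29/110) = 17487/110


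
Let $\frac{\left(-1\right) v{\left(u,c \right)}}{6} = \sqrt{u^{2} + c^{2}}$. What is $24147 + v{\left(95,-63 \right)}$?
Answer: $24147 - 6 \sqrt{12994} \approx 23463.0$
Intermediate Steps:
$v{\left(u,c \right)} = - 6 \sqrt{c^{2} + u^{2}}$ ($v{\left(u,c \right)} = - 6 \sqrt{u^{2} + c^{2}} = - 6 \sqrt{c^{2} + u^{2}}$)
$24147 + v{\left(95,-63 \right)} = 24147 - 6 \sqrt{\left(-63\right)^{2} + 95^{2}} = 24147 - 6 \sqrt{3969 + 9025} = 24147 - 6 \sqrt{12994}$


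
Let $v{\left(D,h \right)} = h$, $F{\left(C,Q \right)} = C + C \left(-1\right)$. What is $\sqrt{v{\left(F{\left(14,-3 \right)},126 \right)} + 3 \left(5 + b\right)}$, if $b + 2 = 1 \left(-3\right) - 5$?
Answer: $\sqrt{111} \approx 10.536$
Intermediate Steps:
$F{\left(C,Q \right)} = 0$ ($F{\left(C,Q \right)} = C - C = 0$)
$b = -10$ ($b = -2 + \left(1 \left(-3\right) - 5\right) = -2 - 8 = -10$)
$\sqrt{v{\left(F{\left(14,-3 \right)},126 \right)} + 3 \left(5 + b\right)} = \sqrt{126 + 3 \left(5 - 10\right)} = \sqrt{126 + 3 \left(-5\right)} = \sqrt{126 - 15} = \sqrt{111}$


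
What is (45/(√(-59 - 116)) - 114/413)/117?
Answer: -38/16107 - I*√7/91 ≈ -0.0023592 - 0.029074*I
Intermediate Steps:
(45/(√(-59 - 116)) - 114/413)/117 = (45/(√(-175)) - 114*1/413)*(1/117) = (45/((5*I*√7)) - 114/413)*(1/117) = (45*(-I*√7/35) - 114/413)*(1/117) = (-9*I*√7/7 - 114/413)*(1/117) = (-114/413 - 9*I*√7/7)*(1/117) = -38/16107 - I*√7/91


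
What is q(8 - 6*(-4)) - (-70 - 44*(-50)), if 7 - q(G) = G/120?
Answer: -31849/15 ≈ -2123.3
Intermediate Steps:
q(G) = 7 - G/120
q(8 - 6*(-4)) - (-70 - 44*(-50)) = (7 - (8 - 6*(-4))/120) - (-70 - 44*(-50)) = (7 - (8 + 24)/120) - (-70 + 2200) = (7 - 1/120*32) - 1*2130 = (7 - 4/15) - 2130 = 101/15 - 2130 = -31849/15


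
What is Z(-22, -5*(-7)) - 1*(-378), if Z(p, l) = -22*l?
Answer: -392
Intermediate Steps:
Z(-22, -5*(-7)) - 1*(-378) = -(-110)*(-7) - 1*(-378) = -22*35 + 378 = -770 + 378 = -392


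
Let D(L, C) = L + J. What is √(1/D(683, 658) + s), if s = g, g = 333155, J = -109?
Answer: √109766577354/574 ≈ 577.20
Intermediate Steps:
s = 333155
D(L, C) = -109 + L (D(L, C) = L - 109 = -109 + L)
√(1/D(683, 658) + s) = √(1/(-109 + 683) + 333155) = √(1/574 + 333155) = √(191230971/574) = √109766577354/574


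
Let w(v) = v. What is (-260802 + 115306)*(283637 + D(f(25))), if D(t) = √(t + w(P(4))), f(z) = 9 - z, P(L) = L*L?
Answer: -41268048952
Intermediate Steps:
P(L) = L²
D(t) = √(16 + t) (D(t) = √(t + 4²) = √(t + 16) = √(16 + t))
(-260802 + 115306)*(283637 + D(f(25))) = (-260802 + 115306)*(283637 + √(16 + (9 - 1*25))) = -145496*(283637 + √(16 + (9 - 25))) = -145496*(283637 + √(16 - 16)) = -145496*(283637 + √0) = -145496*(283637 + 0) = -145496*283637 = -41268048952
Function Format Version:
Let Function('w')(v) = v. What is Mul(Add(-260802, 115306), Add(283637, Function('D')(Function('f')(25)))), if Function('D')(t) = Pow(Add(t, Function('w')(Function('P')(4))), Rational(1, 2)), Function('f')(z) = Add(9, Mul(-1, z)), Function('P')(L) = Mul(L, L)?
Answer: -41268048952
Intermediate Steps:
Function('P')(L) = Pow(L, 2)
Function('D')(t) = Pow(Add(16, t), Rational(1, 2)) (Function('D')(t) = Pow(Add(t, Pow(4, 2)), Rational(1, 2)) = Pow(Add(t, 16), Rational(1, 2)) = Pow(Add(16, t), Rational(1, 2)))
Mul(Add(-260802, 115306), Add(283637, Function('D')(Function('f')(25)))) = Mul(Add(-260802, 115306), Add(283637, Pow(Add(16, Add(9, Mul(-1, 25))), Rational(1, 2)))) = Mul(-145496, Add(283637, Pow(Add(16, Add(9, -25)), Rational(1, 2)))) = Mul(-145496, Add(283637, Pow(Add(16, -16), Rational(1, 2)))) = Mul(-145496, Add(283637, Pow(0, Rational(1, 2)))) = Mul(-145496, Add(283637, 0)) = Mul(-145496, 283637) = -41268048952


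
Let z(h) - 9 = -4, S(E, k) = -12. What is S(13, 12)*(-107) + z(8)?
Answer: 1289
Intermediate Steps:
z(h) = 5 (z(h) = 9 - 4 = 5)
S(13, 12)*(-107) + z(8) = -12*(-107) + 5 = 1284 + 5 = 1289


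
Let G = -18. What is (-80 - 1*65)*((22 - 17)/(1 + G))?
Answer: 725/17 ≈ 42.647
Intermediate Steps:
(-80 - 1*65)*((22 - 17)/(1 + G)) = (-80 - 1*65)*((22 - 17)/(1 - 18)) = (-80 - 65)*(5/(-17)) = -725*(-1)/17 = -145*(-5/17) = 725/17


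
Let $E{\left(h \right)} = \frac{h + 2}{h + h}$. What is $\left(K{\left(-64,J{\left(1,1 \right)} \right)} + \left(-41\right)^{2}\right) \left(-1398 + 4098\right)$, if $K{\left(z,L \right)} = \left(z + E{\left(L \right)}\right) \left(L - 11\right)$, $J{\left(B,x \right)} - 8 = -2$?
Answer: $5393700$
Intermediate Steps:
$J{\left(B,x \right)} = 6$ ($J{\left(B,x \right)} = 8 - 2 = 6$)
$E{\left(h \right)} = \frac{2 + h}{2 h}$
$K{\left(z,L \right)} = \left(-11 + L\right) \left(z + \frac{2 + L}{2 L}\right)$ ($K{\left(z,L \right)} = \left(z + \frac{2 + L}{2 L}\right) \left(L - 11\right) = \left(z + \frac{2 + L}{2 L}\right) \left(-11 + L\right) = \left(-11 + L\right) \left(z + \frac{2 + L}{2 L}\right)$)
$\left(K{\left(-64,J{\left(1,1 \right)} \right)} + \left(-41\right)^{2}\right) \left(-1398 + 4098\right) = \left(\left(- \frac{9}{2} + \frac{1}{2} \cdot 6 - -704 - \frac{11}{6} + 6 \left(-64\right)\right) + \left(-41\right)^{2}\right) \left(-1398 + 4098\right) = \left(\left(- \frac{9}{2} + 3 + 704 - \frac{11}{6} - 384\right) + 1681\right) 2700 = \left(\frac{950}{3} + 1681\right) 2700 = \frac{5993}{3} \cdot 2700 = 5393700$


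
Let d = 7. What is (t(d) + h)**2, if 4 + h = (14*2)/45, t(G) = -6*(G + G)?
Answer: 15460624/2025 ≈ 7634.9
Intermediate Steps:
t(G) = -12*G
h = -152/45 (h = -4 + (14*2)/45 = -4 + 28*(1/45) = -4 + 28/45 = -152/45 ≈ -3.3778)
(t(d) + h)**2 = (-12*7 - 152/45)**2 = (-84 - 152/45)**2 = (-3932/45)**2 = 15460624/2025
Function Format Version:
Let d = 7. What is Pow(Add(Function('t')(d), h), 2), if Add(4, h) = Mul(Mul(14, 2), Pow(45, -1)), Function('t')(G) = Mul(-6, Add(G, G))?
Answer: Rational(15460624, 2025) ≈ 7634.9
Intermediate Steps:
Function('t')(G) = Mul(-12, G) (Function('t')(G) = Mul(-6, Mul(2, G)) = Mul(-12, G))
h = Rational(-152, 45) (h = Add(-4, Mul(Mul(14, 2), Pow(45, -1))) = Add(-4, Mul(28, Rational(1, 45))) = Add(-4, Rational(28, 45)) = Rational(-152, 45) ≈ -3.3778)
Pow(Add(Function('t')(d), h), 2) = Pow(Add(Mul(-12, 7), Rational(-152, 45)), 2) = Pow(Add(-84, Rational(-152, 45)), 2) = Pow(Rational(-3932, 45), 2) = Rational(15460624, 2025)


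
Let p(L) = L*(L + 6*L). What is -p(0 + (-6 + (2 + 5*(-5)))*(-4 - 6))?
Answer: -588700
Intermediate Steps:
p(L) = 7*L² (p(L) = L*(7*L) = 7*L²)
-p(0 + (-6 + (2 + 5*(-5)))*(-4 - 6)) = -7*(0 + (-6 + (2 + 5*(-5)))*(-4 - 6))² = -7*(0 + (-6 + (2 - 25))*(-10))² = -7*(0 + (-6 - 23)*(-10))² = -7*(0 - 29*(-10))² = -7*(0 + 290)² = -7*290² = -7*84100 = -1*588700 = -588700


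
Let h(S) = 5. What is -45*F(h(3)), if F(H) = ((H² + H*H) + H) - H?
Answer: -2250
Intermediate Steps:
F(H) = 2*H² (F(H) = ((H² + H²) + H) - H = (2*H² + H) - H = (H + 2*H²) - H = 2*H²)
-45*F(h(3)) = -90*5² = -90*25 = -45*50 = -2250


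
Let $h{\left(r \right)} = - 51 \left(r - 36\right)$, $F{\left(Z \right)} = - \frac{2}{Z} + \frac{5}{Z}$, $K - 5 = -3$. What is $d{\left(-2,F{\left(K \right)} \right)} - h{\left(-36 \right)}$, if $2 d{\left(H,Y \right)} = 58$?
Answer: $-3643$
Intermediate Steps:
$K = 2$ ($K = 5 - 3 = 2$)
$F{\left(Z \right)} = \frac{3}{Z}$
$d{\left(H,Y \right)} = 29$ ($d{\left(H,Y \right)} = \frac{1}{2} \cdot 58 = 29$)
$h{\left(r \right)} = 1836 - 51 r$ ($h{\left(r \right)} = - 51 \left(-36 + r\right) = 1836 - 51 r$)
$d{\left(-2,F{\left(K \right)} \right)} - h{\left(-36 \right)} = 29 - \left(1836 - -1836\right) = 29 - \left(1836 + 1836\right) = 29 - 3672 = -3643$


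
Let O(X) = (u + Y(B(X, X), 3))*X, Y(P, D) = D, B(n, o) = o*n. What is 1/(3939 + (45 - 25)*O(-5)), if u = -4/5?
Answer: 1/3719 ≈ 0.00026889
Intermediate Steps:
B(n, o) = n*o
u = -4/5 (u = -4*1/5 = -4/5 ≈ -0.80000)
O(X) = 11*X/5 (O(X) = (-4/5 + 3)*X = 11*X/5)
1/(3939 + (45 - 25)*O(-5)) = 1/(3939 + (45 - 25)*((11/5)*(-5))) = 1/(3939 + 20*(-11)) = 1/(3939 - 220) = 1/3719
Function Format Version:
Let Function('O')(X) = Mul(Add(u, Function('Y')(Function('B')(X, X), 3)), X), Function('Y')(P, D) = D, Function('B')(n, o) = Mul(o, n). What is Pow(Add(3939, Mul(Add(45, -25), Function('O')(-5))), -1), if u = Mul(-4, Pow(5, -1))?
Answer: Rational(1, 3719) ≈ 0.00026889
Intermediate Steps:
Function('B')(n, o) = Mul(n, o)
u = Rational(-4, 5) (u = Mul(-4, Rational(1, 5)) = Rational(-4, 5) ≈ -0.80000)
Function('O')(X) = Mul(Rational(11, 5), X) (Function('O')(X) = Mul(Add(Rational(-4, 5), 3), X) = Mul(Rational(11, 5), X))
Pow(Add(3939, Mul(Add(45, -25), Function('O')(-5))), -1) = Pow(Add(3939, Mul(Add(45, -25), Mul(Rational(11, 5), -5))), -1) = Pow(Add(3939, Mul(20, -11)), -1) = Pow(Add(3939, -220), -1) = Pow(3719, -1) = Rational(1, 3719)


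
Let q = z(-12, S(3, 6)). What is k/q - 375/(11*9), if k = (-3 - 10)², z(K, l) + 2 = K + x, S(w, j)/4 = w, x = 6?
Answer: -6577/264 ≈ -24.913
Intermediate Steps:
S(w, j) = 4*w
z(K, l) = 4 + K (z(K, l) = -2 + (K + 6) = -2 + (6 + K) = 4 + K)
q = -8 (q = 4 - 12 = -8)
k = 169 (k = (-13)² = 169)
k/q - 375/(11*9) = 169/(-8) - 375/(11*9) = 169*(-⅛) - 375/99 = -169/8 - 375*1/99 = -169/8 - 125/33 = -6577/264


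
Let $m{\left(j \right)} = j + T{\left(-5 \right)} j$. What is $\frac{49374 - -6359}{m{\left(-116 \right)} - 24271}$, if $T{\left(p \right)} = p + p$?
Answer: $- \frac{55733}{23227} \approx -2.3995$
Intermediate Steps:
$T{\left(p \right)} = 2 p$
$m{\left(j \right)} = - 9 j$ ($m{\left(j \right)} = j + 2 \left(-5\right) j = j - 10 j = - 9 j$)
$\frac{49374 - -6359}{m{\left(-116 \right)} - 24271} = \frac{49374 - -6359}{\left(-9\right) \left(-116\right) - 24271} = \frac{49374 + \left(-7398 + 13757\right)}{1044 - 24271} = \frac{49374 + 6359}{-23227} = 55733 \left(- \frac{1}{23227}\right) = - \frac{55733}{23227}$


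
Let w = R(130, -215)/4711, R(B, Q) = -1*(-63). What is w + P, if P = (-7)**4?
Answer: 1615882/673 ≈ 2401.0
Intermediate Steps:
R(B, Q) = 63
P = 2401
w = 9/673 (w = 63/4711 = 63*(1/4711) = 9/673 ≈ 0.013373)
w + P = 9/673 + 2401 = 1615882/673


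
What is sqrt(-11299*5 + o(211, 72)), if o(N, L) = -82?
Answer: I*sqrt(56577) ≈ 237.86*I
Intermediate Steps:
sqrt(-11299*5 + o(211, 72)) = sqrt(-11299*5 - 82) = sqrt(-56495 - 82) = sqrt(-56577) = I*sqrt(56577)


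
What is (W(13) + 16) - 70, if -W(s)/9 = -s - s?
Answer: 180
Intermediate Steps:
W(s) = 18*s (W(s) = -9*(-s - s) = -(-18)*s = 18*s)
(W(13) + 16) - 70 = (18*13 + 16) - 70 = (234 + 16) - 70 = 250 - 70 = 180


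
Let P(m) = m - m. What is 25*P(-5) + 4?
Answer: 4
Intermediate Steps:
P(m) = 0
25*P(-5) + 4 = 25*0 + 4 = 0 + 4 = 4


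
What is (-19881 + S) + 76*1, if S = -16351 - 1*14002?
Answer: -50158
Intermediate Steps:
S = -30353 (S = -16351 - 14002 = -30353)
(-19881 + S) + 76*1 = (-19881 - 30353) + 76*1 = -50234 + 76 = -50158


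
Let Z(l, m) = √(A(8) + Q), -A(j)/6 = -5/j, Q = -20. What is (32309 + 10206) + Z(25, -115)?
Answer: 42515 + I*√65/2 ≈ 42515.0 + 4.0311*I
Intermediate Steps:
A(j) = 30/j (A(j) = -(-30)/j = 30/j)
Z(l, m) = I*√65/2 (Z(l, m) = √(30/8 - 20) = √(30*(⅛) - 20) = √(15/4 - 20) = √(-65/4) = I*√65/2)
(32309 + 10206) + Z(25, -115) = (32309 + 10206) + I*√65/2 = 42515 + I*√65/2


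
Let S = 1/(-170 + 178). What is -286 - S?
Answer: -2289/8 ≈ -286.13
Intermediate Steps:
S = ⅛ (S = 1/8 = ⅛ ≈ 0.12500)
-286 - S = -286 - 1*⅛ = -286 - ⅛ = -2289/8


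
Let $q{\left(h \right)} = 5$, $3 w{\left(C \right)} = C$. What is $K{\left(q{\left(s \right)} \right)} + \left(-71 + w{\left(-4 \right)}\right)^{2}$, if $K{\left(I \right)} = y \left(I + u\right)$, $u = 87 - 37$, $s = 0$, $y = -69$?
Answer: $\frac{12934}{9} \approx 1437.1$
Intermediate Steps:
$w{\left(C \right)} = \frac{C}{3}$
$u = 50$ ($u = 87 - 37 = 50$)
$K{\left(I \right)} = -3450 - 69 I$ ($K{\left(I \right)} = - 69 \left(I + 50\right) = - 69 \left(50 + I\right) = -3450 - 69 I$)
$K{\left(q{\left(s \right)} \right)} + \left(-71 + w{\left(-4 \right)}\right)^{2} = \left(-3450 - 345\right) + \left(-71 + \frac{1}{3} \left(-4\right)\right)^{2} = \left(-3450 - 345\right) + \left(-71 - \frac{4}{3}\right)^{2} = -3795 + \left(- \frac{217}{3}\right)^{2} = -3795 + \frac{47089}{9} = \frac{12934}{9}$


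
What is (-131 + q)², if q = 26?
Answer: 11025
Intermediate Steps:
(-131 + q)² = (-131 + 26)² = (-105)² = 11025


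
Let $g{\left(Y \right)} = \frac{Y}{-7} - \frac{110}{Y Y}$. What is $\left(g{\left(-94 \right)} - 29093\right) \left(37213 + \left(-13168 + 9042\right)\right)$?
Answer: $- \frac{29755642386357}{30926} \approx -9.6216 \cdot 10^{8}$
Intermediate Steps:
$g{\left(Y \right)} = - \frac{110}{Y^{2}} - \frac{Y}{7}$ ($g{\left(Y \right)} = Y \left(- \frac{1}{7}\right) - \frac{110}{Y^{2}} = - \frac{Y}{7} - \frac{110}{Y^{2}} = - \frac{110}{Y^{2}} - \frac{Y}{7}$)
$\left(g{\left(-94 \right)} - 29093\right) \left(37213 + \left(-13168 + 9042\right)\right) = \left(\left(- \frac{110}{8836} - - \frac{94}{7}\right) - 29093\right) \left(37213 + \left(-13168 + 9042\right)\right) = \left(\left(\left(-110\right) \frac{1}{8836} + \frac{94}{7}\right) - 29093\right) \left(37213 - 4126\right) = \left(\left(- \frac{55}{4418} + \frac{94}{7}\right) - 29093\right) 33087 = \left(\frac{414907}{30926} - 29093\right) 33087 = \left(- \frac{899315211}{30926}\right) 33087 = - \frac{29755642386357}{30926}$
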